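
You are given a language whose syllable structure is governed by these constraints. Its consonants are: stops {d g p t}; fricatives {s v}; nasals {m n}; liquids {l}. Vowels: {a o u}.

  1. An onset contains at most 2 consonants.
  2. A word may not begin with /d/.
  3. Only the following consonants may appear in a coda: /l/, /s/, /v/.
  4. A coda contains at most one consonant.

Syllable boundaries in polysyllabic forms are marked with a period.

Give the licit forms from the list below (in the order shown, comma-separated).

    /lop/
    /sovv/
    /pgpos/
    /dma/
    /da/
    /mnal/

/mnal/

/lop/ — violates constraint 3: syllable 1 coda contains /p/, which is not a licensed coda consonant → illicit
/sovv/ — violates constraint 4: syllable 1 coda /vv/ has 2 consonants (> 1) → illicit
/pgpos/ — violates constraint 1: syllable 1 onset /pgp/ has 3 consonants (> 2) → illicit
/dma/ — violates constraint 2: word begins with /d/ → illicit
/da/ — violates constraint 2: word begins with /d/ → illicit
/mnal/ — σ1 onset /mn/ (2C), coda /l/ ok → licit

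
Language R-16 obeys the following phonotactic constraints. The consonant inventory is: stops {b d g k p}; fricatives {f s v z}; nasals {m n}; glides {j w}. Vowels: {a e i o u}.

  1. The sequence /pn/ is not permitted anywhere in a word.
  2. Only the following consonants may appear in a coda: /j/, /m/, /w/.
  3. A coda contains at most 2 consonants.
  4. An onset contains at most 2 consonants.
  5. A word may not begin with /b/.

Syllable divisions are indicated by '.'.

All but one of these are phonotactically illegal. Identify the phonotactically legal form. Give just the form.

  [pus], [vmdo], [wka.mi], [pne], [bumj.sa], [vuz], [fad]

[wka.mi]

[pus] — violates constraint 2: syllable 1 coda contains /s/, which is not a licensed coda consonant → phonotactically illegal
[vmdo] — violates constraint 4: syllable 1 onset /vmd/ has 3 consonants (> 2) → phonotactically illegal
[wka.mi] — σ1 onset /wk/ (2C), coda /∅/ ok; σ2 onset /m/, coda /∅/ ok → phonotactically legal
[pne] — violates constraint 1: contains banned sequence /pn/ → phonotactically illegal
[bumj.sa] — violates constraint 5: word begins with /b/ → phonotactically illegal
[vuz] — violates constraint 2: syllable 1 coda contains /z/, which is not a licensed coda consonant → phonotactically illegal
[fad] — violates constraint 2: syllable 1 coda contains /d/, which is not a licensed coda consonant → phonotactically illegal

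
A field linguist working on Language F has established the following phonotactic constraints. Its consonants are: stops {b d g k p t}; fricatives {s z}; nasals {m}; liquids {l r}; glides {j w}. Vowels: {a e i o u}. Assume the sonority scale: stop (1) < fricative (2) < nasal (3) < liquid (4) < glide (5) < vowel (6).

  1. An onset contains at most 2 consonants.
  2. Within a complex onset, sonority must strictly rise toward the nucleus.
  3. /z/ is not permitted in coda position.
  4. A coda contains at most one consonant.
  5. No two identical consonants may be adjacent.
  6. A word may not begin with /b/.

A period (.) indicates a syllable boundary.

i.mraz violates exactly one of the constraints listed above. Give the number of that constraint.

i.mraz: syllable 2 coda contains /z/.
This is a violation of constraint 3: "/z/ is not permitted in coda position."
The remaining constraints (1, 2, 4, 5, 6) are satisfied.

3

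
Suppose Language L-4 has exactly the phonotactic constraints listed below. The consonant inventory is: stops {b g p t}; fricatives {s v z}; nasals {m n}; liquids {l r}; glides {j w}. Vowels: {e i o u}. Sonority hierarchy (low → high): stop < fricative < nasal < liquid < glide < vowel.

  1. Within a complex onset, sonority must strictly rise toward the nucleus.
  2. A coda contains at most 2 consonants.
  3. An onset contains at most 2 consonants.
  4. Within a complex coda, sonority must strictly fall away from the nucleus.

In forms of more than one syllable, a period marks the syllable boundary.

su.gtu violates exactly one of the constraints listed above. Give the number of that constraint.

su.gtu: syllable 2 onset /gt/: /g/ (stop, 1) → /t/ (stop, 1) does not rise.
This is a violation of constraint 1: "Within a complex onset, sonority must strictly rise toward the nucleus."
The remaining constraints (2, 3, 4) are satisfied.

1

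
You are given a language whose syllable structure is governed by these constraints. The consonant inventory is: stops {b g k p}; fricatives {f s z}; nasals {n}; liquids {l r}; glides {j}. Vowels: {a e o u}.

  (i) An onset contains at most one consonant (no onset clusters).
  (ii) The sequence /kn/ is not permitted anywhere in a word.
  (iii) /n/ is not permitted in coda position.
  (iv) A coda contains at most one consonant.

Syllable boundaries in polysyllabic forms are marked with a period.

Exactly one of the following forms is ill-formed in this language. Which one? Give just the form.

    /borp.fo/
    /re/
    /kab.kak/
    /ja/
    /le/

/borp.fo/

/borp.fo/ — violates constraint (iv): syllable 1 coda /rp/ has 2 consonants (> 1) → ill-formed
/re/ — σ1 onset /r/, coda /∅/ ok → well-formed
/kab.kak/ — σ1 onset /k/, coda /b/ ok; σ2 onset /k/, coda /k/ ok → well-formed
/ja/ — σ1 onset /j/, coda /∅/ ok → well-formed
/le/ — σ1 onset /l/, coda /∅/ ok → well-formed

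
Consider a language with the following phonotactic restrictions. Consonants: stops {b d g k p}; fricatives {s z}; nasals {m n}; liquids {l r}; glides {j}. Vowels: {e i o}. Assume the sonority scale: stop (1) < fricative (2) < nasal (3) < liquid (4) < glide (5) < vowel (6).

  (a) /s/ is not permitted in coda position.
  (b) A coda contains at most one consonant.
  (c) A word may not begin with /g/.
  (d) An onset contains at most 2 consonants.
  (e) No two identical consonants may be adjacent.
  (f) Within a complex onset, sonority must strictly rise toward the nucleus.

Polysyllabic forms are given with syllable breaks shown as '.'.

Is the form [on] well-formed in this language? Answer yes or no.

yes

[on] — σ1 onset /∅/, coda /n/ ok → well-formed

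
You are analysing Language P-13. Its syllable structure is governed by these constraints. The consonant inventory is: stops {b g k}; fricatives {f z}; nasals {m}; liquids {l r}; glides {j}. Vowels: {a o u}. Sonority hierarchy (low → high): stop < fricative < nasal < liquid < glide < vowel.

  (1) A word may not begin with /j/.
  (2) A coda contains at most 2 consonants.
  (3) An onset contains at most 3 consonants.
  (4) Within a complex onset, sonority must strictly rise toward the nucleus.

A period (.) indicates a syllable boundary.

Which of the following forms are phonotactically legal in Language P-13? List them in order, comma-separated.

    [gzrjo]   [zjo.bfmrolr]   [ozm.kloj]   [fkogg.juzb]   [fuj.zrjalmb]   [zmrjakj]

[gzrjo] — violates constraint 3: syllable 1 onset /gzrj/ has 4 consonants (> 3) → phonotactically illegal
[zjo.bfmrolr] — violates constraint 3: syllable 2 onset /bfmr/ has 4 consonants (> 3) → phonotactically illegal
[ozm.kloj] — σ1 onset /∅/, coda /zm/ (2C) ok; σ2 onset /kl/ (1→4 rises), coda /j/ ok → phonotactically legal
[fkogg.juzb] — violates constraint 4: syllable 1 onset /fk/: /f/ (fricative, 2) → /k/ (stop, 1) does not rise → phonotactically illegal
[fuj.zrjalmb] — violates constraint 2: syllable 2 coda /lmb/ has 3 consonants (> 2) → phonotactically illegal
[zmrjakj] — violates constraint 3: syllable 1 onset /zmrj/ has 4 consonants (> 3) → phonotactically illegal

[ozm.kloj]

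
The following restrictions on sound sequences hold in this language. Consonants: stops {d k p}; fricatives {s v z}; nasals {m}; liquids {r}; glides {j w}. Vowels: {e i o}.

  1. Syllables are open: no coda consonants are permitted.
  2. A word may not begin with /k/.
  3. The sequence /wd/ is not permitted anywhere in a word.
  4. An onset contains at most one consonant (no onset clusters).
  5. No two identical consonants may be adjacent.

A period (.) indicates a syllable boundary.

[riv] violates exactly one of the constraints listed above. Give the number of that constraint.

[riv]: syllable 1 coda /v/ has 1 consonant (> 0).
This is a violation of constraint 1: "Syllables are open: no coda consonants are permitted."
The remaining constraints (2, 3, 4, 5) are satisfied.

1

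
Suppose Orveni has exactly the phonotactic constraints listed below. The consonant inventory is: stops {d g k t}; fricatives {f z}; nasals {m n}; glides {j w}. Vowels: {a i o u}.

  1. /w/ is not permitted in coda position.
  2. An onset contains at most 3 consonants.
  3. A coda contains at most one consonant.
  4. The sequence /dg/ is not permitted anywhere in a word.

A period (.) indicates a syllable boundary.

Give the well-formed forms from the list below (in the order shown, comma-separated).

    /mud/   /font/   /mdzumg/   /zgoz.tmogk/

/mud/ — σ1 onset /m/, coda /d/ ok → well-formed
/font/ — violates constraint 3: syllable 1 coda /nt/ has 2 consonants (> 1) → ill-formed
/mdzumg/ — violates constraint 3: syllable 1 coda /mg/ has 2 consonants (> 1) → ill-formed
/zgoz.tmogk/ — violates constraint 3: syllable 2 coda /gk/ has 2 consonants (> 1) → ill-formed

/mud/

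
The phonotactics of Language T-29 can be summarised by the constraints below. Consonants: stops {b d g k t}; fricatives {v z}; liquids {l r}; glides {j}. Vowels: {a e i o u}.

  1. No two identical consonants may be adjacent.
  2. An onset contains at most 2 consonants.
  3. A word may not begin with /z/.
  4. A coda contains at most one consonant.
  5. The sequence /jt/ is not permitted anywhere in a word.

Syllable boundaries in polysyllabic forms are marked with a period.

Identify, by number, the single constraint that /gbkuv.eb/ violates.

/gbkuv.eb/: syllable 1 onset /gbk/ has 3 consonants (> 2).
This is a violation of constraint 2: "An onset contains at most 2 consonants."
The remaining constraints (1, 3, 4, 5) are satisfied.

2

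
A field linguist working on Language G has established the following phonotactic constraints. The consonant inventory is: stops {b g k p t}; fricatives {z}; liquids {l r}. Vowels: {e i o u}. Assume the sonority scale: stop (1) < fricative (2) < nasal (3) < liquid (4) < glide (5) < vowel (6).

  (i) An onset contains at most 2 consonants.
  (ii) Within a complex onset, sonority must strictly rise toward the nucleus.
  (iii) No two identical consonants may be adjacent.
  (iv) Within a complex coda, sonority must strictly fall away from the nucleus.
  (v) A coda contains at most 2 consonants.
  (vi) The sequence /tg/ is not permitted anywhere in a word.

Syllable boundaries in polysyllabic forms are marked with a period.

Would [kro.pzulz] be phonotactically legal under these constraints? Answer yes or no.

[kro.pzulz] — σ1 onset /kr/ (1→4 rises), coda /∅/ ok; σ2 onset /pz/ (1→2 rises), coda /lz/ (4→2 falls) ok → phonotactically legal

yes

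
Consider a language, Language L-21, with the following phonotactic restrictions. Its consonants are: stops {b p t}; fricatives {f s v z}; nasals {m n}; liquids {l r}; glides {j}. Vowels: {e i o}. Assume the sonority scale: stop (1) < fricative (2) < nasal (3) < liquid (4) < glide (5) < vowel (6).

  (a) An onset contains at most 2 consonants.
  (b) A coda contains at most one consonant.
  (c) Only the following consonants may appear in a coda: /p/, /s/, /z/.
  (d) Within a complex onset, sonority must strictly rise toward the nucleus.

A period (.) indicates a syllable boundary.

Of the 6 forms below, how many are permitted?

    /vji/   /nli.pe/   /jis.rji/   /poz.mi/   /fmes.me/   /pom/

/vji/ — σ1 onset /vj/ (2→5 rises), coda /∅/ ok → permitted
/nli.pe/ — σ1 onset /nl/ (3→4 rises), coda /∅/ ok; σ2 onset /p/, coda /∅/ ok → permitted
/jis.rji/ — σ1 onset /j/, coda /s/ ok; σ2 onset /rj/ (4→5 rises), coda /∅/ ok → permitted
/poz.mi/ — σ1 onset /p/, coda /z/ ok; σ2 onset /m/, coda /∅/ ok → permitted
/fmes.me/ — σ1 onset /fm/ (2→3 rises), coda /s/ ok; σ2 onset /m/, coda /∅/ ok → permitted
/pom/ — violates constraint (c): syllable 1 coda contains /m/, which is not a licensed coda consonant → not permitted
Permitted: /vji/, /nli.pe/, /jis.rji/, /poz.mi/, /fmes.me/ → 5.

5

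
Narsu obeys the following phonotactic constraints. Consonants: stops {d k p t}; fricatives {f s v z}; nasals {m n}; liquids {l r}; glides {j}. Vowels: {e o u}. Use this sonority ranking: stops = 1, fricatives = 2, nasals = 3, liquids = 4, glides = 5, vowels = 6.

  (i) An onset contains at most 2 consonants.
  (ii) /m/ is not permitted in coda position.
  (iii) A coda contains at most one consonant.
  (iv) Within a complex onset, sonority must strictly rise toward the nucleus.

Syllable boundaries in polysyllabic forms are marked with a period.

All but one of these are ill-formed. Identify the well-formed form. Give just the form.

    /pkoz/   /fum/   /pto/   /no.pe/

/no.pe/

/pkoz/ — violates constraint (iv): syllable 1 onset /pk/: /p/ (stop, 1) → /k/ (stop, 1) does not rise → ill-formed
/fum/ — violates constraint (ii): syllable 1 coda contains /m/ → ill-formed
/pto/ — violates constraint (iv): syllable 1 onset /pt/: /p/ (stop, 1) → /t/ (stop, 1) does not rise → ill-formed
/no.pe/ — σ1 onset /n/, coda /∅/ ok; σ2 onset /p/, coda /∅/ ok → well-formed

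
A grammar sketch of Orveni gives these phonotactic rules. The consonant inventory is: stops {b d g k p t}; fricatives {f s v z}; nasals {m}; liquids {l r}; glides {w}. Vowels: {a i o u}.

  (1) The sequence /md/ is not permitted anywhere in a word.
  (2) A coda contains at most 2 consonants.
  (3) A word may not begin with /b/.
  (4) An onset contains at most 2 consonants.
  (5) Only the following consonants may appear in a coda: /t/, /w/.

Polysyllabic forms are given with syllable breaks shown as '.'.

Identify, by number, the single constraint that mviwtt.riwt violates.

mviwtt.riwt: syllable 1 coda /wtt/ has 3 consonants (> 2).
This is a violation of constraint 2: "A coda contains at most 2 consonants."
The remaining constraints (1, 3, 4, 5) are satisfied.

2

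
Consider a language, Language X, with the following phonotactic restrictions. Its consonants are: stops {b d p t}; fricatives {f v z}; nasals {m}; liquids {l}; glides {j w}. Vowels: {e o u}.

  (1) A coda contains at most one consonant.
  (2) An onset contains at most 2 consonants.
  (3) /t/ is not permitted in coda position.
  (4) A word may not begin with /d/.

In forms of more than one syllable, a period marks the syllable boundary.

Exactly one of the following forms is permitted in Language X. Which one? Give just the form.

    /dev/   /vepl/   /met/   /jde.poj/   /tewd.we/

/dev/ — violates constraint 4: word begins with /d/ → not permitted
/vepl/ — violates constraint 1: syllable 1 coda /pl/ has 2 consonants (> 1) → not permitted
/met/ — violates constraint 3: syllable 1 coda contains /t/ → not permitted
/jde.poj/ — σ1 onset /jd/ (2C), coda /∅/ ok; σ2 onset /p/, coda /j/ ok → permitted
/tewd.we/ — violates constraint 1: syllable 1 coda /wd/ has 2 consonants (> 1) → not permitted

/jde.poj/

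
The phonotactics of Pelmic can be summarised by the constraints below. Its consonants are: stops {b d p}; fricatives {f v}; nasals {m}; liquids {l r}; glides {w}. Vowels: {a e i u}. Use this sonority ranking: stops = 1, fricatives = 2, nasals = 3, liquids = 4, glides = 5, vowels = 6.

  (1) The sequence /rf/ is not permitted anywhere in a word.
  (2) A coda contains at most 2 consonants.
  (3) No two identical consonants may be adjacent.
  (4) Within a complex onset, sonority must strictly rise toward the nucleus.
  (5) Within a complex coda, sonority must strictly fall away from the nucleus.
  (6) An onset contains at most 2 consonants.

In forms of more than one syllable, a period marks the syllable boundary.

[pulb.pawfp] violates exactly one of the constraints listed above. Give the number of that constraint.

2

[pulb.pawfp]: syllable 2 coda /wfp/ has 3 consonants (> 2).
This is a violation of constraint 2: "A coda contains at most 2 consonants."
The remaining constraints (1, 3, 4, 5, 6) are satisfied.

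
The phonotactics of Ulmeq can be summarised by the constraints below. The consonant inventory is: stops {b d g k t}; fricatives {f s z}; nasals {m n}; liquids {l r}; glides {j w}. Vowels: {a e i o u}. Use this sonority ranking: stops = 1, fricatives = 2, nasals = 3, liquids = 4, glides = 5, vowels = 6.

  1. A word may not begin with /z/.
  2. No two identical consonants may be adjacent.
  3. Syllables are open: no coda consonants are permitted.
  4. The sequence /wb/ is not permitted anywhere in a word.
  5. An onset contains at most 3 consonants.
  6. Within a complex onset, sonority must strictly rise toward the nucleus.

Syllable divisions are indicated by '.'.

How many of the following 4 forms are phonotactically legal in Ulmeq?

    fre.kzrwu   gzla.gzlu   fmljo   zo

1

fre.kzrwu — violates constraint 5: syllable 2 onset /kzrw/ has 4 consonants (> 3) → phonotactically illegal
gzla.gzlu — σ1 onset /gzl/ (1→2→4 rises), coda /∅/ ok; σ2 onset /gzl/ (1→2→4 rises), coda /∅/ ok → phonotactically legal
fmljo — violates constraint 5: syllable 1 onset /fmlj/ has 4 consonants (> 3) → phonotactically illegal
zo — violates constraint 1: word begins with /z/ → phonotactically illegal
Phonotactically legal: gzla.gzlu → 1.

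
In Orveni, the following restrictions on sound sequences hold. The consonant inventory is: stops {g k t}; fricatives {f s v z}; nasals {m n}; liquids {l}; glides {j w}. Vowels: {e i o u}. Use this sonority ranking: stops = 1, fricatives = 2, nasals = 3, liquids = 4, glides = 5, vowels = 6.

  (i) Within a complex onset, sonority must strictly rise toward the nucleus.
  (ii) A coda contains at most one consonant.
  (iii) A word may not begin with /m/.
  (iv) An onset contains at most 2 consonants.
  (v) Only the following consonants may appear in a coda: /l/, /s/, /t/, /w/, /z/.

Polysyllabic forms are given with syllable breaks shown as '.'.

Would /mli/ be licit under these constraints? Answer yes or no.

no

/mli/ — violates constraint (iii): word begins with /m/ → illicit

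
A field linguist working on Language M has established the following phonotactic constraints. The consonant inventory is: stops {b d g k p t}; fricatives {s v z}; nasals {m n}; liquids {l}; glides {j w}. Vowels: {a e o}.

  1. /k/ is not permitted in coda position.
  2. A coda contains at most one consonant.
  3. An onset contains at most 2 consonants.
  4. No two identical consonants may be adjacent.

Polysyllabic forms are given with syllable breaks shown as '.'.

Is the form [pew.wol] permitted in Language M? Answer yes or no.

no

[pew.wol] — violates constraint 4: adjacent identical consonants /ww/ → not permitted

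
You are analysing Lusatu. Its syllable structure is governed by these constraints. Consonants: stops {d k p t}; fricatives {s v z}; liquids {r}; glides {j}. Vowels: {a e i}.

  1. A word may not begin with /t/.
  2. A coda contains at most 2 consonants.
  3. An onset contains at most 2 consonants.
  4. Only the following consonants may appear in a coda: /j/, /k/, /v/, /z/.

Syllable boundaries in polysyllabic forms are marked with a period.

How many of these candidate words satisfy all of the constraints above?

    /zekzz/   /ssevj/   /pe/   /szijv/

/zekzz/ — violates constraint 2: syllable 1 coda /kzz/ has 3 consonants (> 2) → phonotactically illegal
/ssevj/ — σ1 onset /ss/ (2C), coda /vj/ (2C) ok → phonotactically legal
/pe/ — σ1 onset /p/, coda /∅/ ok → phonotactically legal
/szijv/ — σ1 onset /sz/ (2C), coda /jv/ (2C) ok → phonotactically legal
Phonotactically legal: /ssevj/, /pe/, /szijv/ → 3.

3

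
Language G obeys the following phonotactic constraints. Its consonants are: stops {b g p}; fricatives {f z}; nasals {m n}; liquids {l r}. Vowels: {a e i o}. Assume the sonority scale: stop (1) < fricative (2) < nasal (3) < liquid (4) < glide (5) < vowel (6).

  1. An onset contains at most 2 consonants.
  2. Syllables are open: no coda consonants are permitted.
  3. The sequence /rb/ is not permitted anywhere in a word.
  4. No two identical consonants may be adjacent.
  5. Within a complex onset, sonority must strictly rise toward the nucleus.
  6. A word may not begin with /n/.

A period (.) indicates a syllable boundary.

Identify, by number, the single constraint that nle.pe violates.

nle.pe: word begins with /n/.
This is a violation of constraint 6: "A word may not begin with /n/."
The remaining constraints (1, 2, 3, 4, 5) are satisfied.

6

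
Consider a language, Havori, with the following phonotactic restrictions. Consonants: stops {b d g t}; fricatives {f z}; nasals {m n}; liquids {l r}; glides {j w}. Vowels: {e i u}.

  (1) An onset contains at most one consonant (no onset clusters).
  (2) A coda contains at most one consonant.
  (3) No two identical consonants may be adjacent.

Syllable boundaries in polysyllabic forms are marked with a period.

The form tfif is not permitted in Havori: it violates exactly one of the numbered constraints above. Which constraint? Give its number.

tfif: syllable 1 onset /tf/ has 2 consonants (> 1).
This is a violation of constraint 1: "An onset contains at most one consonant (no onset clusters)."
The remaining constraints (2, 3) are satisfied.

1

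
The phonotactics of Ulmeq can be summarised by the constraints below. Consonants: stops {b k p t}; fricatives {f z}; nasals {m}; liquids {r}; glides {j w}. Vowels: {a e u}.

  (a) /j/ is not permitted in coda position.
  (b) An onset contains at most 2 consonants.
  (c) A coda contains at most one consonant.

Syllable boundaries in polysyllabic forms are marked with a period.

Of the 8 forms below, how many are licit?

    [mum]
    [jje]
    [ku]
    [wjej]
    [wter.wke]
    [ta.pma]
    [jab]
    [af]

7

[mum] — σ1 onset /m/, coda /m/ ok → licit
[jje] — σ1 onset /jj/ (2C), coda /∅/ ok → licit
[ku] — σ1 onset /k/, coda /∅/ ok → licit
[wjej] — violates constraint (a): syllable 1 coda contains /j/ → illicit
[wter.wke] — σ1 onset /wt/ (2C), coda /r/ ok; σ2 onset /wk/ (2C), coda /∅/ ok → licit
[ta.pma] — σ1 onset /t/, coda /∅/ ok; σ2 onset /pm/ (2C), coda /∅/ ok → licit
[jab] — σ1 onset /j/, coda /b/ ok → licit
[af] — σ1 onset /∅/, coda /f/ ok → licit
Licit: [mum], [jje], [ku], [wter.wke], [ta.pma], [jab], [af] → 7.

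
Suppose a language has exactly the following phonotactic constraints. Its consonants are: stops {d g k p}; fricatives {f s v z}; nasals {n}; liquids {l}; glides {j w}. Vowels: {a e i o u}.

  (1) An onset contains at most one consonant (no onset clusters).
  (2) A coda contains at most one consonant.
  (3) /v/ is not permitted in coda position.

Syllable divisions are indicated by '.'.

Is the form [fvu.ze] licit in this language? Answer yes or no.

[fvu.ze] — violates constraint 1: syllable 1 onset /fv/ has 2 consonants (> 1) → illicit

no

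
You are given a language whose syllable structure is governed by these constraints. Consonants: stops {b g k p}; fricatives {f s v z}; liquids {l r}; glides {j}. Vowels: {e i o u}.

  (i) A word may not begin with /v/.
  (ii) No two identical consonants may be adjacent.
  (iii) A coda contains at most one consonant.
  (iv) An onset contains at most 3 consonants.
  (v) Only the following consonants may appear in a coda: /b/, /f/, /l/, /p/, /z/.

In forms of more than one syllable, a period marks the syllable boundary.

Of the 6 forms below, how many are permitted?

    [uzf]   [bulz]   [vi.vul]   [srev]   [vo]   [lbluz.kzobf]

[uzf] — violates constraint (iii): syllable 1 coda /zf/ has 2 consonants (> 1) → not permitted
[bulz] — violates constraint (iii): syllable 1 coda /lz/ has 2 consonants (> 1) → not permitted
[vi.vul] — violates constraint (i): word begins with /v/ → not permitted
[srev] — violates constraint (v): syllable 1 coda contains /v/, which is not a licensed coda consonant → not permitted
[vo] — violates constraint (i): word begins with /v/ → not permitted
[lbluz.kzobf] — violates constraint (iii): syllable 2 coda /bf/ has 2 consonants (> 1) → not permitted
No form is permitted → 0.

0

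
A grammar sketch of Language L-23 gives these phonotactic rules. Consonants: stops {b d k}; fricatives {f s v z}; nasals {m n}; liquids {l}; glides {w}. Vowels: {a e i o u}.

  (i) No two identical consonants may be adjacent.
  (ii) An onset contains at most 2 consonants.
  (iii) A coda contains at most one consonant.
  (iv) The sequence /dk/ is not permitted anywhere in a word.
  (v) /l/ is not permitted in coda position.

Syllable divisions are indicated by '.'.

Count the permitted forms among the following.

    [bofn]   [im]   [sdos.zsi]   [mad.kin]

2

[bofn] — violates constraint (iii): syllable 1 coda /fn/ has 2 consonants (> 1) → not permitted
[im] — σ1 onset /∅/, coda /m/ ok → permitted
[sdos.zsi] — σ1 onset /sd/ (2C), coda /s/ ok; σ2 onset /zs/ (2C), coda /∅/ ok → permitted
[mad.kin] — violates constraint (iv): contains banned sequence /dk/ → not permitted
Permitted: [im], [sdos.zsi] → 2.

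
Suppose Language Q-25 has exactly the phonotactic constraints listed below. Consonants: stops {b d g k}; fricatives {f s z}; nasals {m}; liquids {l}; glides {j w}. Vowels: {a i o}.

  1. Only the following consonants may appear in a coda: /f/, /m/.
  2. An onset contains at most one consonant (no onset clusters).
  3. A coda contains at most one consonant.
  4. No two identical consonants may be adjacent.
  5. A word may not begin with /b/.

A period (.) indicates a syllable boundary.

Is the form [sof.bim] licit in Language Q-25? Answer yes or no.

[sof.bim] — σ1 onset /s/, coda /f/ ok; σ2 onset /b/, coda /m/ ok → licit

yes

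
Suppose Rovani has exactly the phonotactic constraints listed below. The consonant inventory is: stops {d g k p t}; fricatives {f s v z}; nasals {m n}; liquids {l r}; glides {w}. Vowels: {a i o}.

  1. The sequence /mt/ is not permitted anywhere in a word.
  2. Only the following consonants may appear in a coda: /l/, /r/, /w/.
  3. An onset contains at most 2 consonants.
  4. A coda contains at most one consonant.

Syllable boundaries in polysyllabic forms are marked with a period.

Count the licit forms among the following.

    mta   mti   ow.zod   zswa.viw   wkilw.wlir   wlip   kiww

mta — violates constraint 1: contains banned sequence /mt/ → illicit
mti — violates constraint 1: contains banned sequence /mt/ → illicit
ow.zod — violates constraint 2: syllable 2 coda contains /d/, which is not a licensed coda consonant → illicit
zswa.viw — violates constraint 3: syllable 1 onset /zsw/ has 3 consonants (> 2) → illicit
wkilw.wlir — violates constraint 4: syllable 1 coda /lw/ has 2 consonants (> 1) → illicit
wlip — violates constraint 2: syllable 1 coda contains /p/, which is not a licensed coda consonant → illicit
kiww — violates constraint 4: syllable 1 coda /ww/ has 2 consonants (> 1) → illicit
No form is licit → 0.

0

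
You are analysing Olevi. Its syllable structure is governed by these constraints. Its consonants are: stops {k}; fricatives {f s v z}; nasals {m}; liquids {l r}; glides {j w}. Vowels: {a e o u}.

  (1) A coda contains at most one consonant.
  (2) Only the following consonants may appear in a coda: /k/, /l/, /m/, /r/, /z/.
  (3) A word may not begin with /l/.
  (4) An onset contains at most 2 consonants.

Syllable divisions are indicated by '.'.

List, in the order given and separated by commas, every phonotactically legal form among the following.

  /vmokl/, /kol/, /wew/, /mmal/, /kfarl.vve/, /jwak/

/kol/, /mmal/, /jwak/

/vmokl/ — violates constraint 1: syllable 1 coda /kl/ has 2 consonants (> 1) → phonotactically illegal
/kol/ — σ1 onset /k/, coda /l/ ok → phonotactically legal
/wew/ — violates constraint 2: syllable 1 coda contains /w/, which is not a licensed coda consonant → phonotactically illegal
/mmal/ — σ1 onset /mm/ (2C), coda /l/ ok → phonotactically legal
/kfarl.vve/ — violates constraint 1: syllable 1 coda /rl/ has 2 consonants (> 1) → phonotactically illegal
/jwak/ — σ1 onset /jw/ (2C), coda /k/ ok → phonotactically legal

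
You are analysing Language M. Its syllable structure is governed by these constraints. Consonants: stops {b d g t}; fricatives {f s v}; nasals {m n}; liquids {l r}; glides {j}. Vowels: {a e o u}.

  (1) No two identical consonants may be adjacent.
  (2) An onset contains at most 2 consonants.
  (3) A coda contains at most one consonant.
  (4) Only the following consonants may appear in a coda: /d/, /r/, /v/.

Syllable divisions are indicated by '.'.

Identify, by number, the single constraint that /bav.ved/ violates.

1

/bav.ved/: adjacent identical consonants /vv/.
This is a violation of constraint 1: "No two identical consonants may be adjacent."
The remaining constraints (2, 3, 4) are satisfied.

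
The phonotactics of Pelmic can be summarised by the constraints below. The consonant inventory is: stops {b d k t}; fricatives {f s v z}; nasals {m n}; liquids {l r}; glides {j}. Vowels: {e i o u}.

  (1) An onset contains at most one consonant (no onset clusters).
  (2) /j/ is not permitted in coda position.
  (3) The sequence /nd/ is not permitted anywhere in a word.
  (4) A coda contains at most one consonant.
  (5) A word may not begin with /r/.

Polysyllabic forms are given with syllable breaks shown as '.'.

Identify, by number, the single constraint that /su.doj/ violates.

2

/su.doj/: syllable 2 coda contains /j/.
This is a violation of constraint 2: "/j/ is not permitted in coda position."
The remaining constraints (1, 3, 4, 5) are satisfied.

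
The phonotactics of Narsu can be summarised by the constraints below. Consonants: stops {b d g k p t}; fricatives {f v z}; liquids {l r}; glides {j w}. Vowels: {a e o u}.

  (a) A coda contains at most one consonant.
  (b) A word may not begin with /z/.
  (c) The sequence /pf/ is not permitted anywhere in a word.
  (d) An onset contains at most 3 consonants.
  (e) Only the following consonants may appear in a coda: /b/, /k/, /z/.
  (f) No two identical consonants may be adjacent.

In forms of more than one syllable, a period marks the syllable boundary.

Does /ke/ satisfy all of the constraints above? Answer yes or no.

/ke/ — σ1 onset /k/, coda /∅/ ok → permitted

yes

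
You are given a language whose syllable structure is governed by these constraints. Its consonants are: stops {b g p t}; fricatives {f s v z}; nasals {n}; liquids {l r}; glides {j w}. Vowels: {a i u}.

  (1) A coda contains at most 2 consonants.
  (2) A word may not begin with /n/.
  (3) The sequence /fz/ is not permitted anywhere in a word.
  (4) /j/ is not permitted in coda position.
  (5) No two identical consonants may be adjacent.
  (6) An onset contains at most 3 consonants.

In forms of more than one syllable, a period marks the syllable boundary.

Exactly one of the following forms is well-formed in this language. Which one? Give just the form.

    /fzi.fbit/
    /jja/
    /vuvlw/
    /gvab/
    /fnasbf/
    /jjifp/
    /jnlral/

/gvab/

/fzi.fbit/ — violates constraint 3: contains banned sequence /fz/ → ill-formed
/jja/ — violates constraint 5: adjacent identical consonants /jj/ → ill-formed
/vuvlw/ — violates constraint 1: syllable 1 coda /vlw/ has 3 consonants (> 2) → ill-formed
/gvab/ — σ1 onset /gv/ (2C), coda /b/ ok → well-formed
/fnasbf/ — violates constraint 1: syllable 1 coda /sbf/ has 3 consonants (> 2) → ill-formed
/jjifp/ — violates constraint 5: adjacent identical consonants /jj/ → ill-formed
/jnlral/ — violates constraint 6: syllable 1 onset /jnlr/ has 4 consonants (> 3) → ill-formed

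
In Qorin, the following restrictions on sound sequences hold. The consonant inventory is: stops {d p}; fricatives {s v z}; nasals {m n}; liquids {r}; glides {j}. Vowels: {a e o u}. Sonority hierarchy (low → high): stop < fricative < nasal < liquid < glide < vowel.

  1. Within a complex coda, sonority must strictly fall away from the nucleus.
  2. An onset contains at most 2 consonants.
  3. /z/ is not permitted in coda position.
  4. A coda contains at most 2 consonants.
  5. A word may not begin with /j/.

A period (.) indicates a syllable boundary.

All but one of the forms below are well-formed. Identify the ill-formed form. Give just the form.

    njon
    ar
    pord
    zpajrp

zpajrp

njon — σ1 onset /nj/ (2C), coda /n/ ok → well-formed
ar — σ1 onset /∅/, coda /r/ ok → well-formed
pord — σ1 onset /p/, coda /rd/ (4→1 falls) ok → well-formed
zpajrp — violates constraint 4: syllable 1 coda /jrp/ has 3 consonants (> 2) → ill-formed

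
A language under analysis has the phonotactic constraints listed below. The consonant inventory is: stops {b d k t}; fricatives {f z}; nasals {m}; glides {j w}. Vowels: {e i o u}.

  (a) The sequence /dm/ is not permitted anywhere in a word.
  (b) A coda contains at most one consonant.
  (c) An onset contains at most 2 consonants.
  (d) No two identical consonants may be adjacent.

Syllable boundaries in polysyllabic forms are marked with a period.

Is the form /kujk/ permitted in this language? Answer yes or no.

/kujk/ — violates constraint (b): syllable 1 coda /jk/ has 2 consonants (> 1) → not permitted

no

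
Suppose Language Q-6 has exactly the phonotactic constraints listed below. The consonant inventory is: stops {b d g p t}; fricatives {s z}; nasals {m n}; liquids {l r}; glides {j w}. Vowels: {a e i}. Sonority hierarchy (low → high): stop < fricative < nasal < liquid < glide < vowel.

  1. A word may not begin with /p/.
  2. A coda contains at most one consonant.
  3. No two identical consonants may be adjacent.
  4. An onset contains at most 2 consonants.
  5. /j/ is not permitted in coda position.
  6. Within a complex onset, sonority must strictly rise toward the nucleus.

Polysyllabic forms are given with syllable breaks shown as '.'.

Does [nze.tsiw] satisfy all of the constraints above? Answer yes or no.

no

[nze.tsiw] — violates constraint 6: syllable 1 onset /nz/: /n/ (nasal, 3) → /z/ (fricative, 2) does not rise → phonotactically illegal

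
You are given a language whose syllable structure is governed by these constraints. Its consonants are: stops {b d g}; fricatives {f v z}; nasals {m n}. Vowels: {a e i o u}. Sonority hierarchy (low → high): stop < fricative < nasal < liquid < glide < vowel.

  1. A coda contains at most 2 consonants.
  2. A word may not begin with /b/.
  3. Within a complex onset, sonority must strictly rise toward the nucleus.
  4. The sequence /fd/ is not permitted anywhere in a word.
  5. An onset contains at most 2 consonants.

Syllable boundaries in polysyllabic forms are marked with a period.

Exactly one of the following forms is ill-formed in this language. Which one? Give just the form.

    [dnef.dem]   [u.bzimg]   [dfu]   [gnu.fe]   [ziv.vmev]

[dnef.dem]

[dnef.dem] — violates constraint 4: contains banned sequence /fd/ → ill-formed
[u.bzimg] — σ1 onset /∅/, coda /∅/ ok; σ2 onset /bz/ (1→2 rises), coda /mg/ (2C) ok → well-formed
[dfu] — σ1 onset /df/ (1→2 rises), coda /∅/ ok → well-formed
[gnu.fe] — σ1 onset /gn/ (1→3 rises), coda /∅/ ok; σ2 onset /f/, coda /∅/ ok → well-formed
[ziv.vmev] — σ1 onset /z/, coda /v/ ok; σ2 onset /vm/ (2→3 rises), coda /v/ ok → well-formed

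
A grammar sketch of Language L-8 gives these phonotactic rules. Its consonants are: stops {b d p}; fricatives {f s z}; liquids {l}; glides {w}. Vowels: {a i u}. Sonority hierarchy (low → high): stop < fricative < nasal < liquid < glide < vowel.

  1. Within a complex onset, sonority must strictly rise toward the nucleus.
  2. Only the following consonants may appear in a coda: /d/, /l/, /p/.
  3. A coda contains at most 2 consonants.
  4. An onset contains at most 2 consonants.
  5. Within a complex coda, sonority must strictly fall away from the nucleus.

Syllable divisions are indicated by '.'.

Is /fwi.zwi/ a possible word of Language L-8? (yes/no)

yes

/fwi.zwi/ — σ1 onset /fw/ (2→5 rises), coda /∅/ ok; σ2 onset /zw/ (2→5 rises), coda /∅/ ok → phonotactically legal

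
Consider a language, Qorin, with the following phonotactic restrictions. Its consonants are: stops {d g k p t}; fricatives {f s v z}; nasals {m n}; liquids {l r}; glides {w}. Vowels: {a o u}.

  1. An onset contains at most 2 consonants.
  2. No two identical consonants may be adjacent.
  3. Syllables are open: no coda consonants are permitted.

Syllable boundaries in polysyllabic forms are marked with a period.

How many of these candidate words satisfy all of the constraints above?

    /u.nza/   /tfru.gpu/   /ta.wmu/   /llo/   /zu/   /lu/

4

/u.nza/ — σ1 onset /∅/, coda /∅/ ok; σ2 onset /nz/ (2C), coda /∅/ ok → licit
/tfru.gpu/ — violates constraint 1: syllable 1 onset /tfr/ has 3 consonants (> 2) → illicit
/ta.wmu/ — σ1 onset /t/, coda /∅/ ok; σ2 onset /wm/ (2C), coda /∅/ ok → licit
/llo/ — violates constraint 2: adjacent identical consonants /ll/ → illicit
/zu/ — σ1 onset /z/, coda /∅/ ok → licit
/lu/ — σ1 onset /l/, coda /∅/ ok → licit
Licit: /u.nza/, /ta.wmu/, /zu/, /lu/ → 4.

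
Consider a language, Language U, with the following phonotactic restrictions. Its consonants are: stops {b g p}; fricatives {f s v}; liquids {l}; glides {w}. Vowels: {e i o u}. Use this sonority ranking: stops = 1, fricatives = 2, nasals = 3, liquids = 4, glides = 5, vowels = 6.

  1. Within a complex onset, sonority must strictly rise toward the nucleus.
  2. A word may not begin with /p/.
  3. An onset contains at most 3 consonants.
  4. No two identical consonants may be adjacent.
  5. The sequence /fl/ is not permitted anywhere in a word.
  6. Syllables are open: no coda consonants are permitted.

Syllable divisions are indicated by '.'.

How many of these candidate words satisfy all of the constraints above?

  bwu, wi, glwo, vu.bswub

3

bwu — σ1 onset /bw/ (1→5 rises), coda /∅/ ok → phonotactically legal
wi — σ1 onset /w/, coda /∅/ ok → phonotactically legal
glwo — σ1 onset /glw/ (1→4→5 rises), coda /∅/ ok → phonotactically legal
vu.bswub — violates constraint 6: syllable 2 coda /b/ has 1 consonant (> 0) → phonotactically illegal
Phonotactically legal: bwu, wi, glwo → 3.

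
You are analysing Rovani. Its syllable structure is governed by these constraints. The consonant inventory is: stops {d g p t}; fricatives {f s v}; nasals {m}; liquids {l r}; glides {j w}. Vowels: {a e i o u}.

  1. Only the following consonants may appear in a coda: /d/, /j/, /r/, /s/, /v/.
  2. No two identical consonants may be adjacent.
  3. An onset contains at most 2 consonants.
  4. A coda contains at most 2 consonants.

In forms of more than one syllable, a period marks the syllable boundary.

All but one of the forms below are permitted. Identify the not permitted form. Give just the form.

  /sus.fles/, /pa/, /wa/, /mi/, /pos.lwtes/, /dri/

/sus.fles/ — σ1 onset /s/, coda /s/ ok; σ2 onset /fl/ (2C), coda /s/ ok → permitted
/pa/ — σ1 onset /p/, coda /∅/ ok → permitted
/wa/ — σ1 onset /w/, coda /∅/ ok → permitted
/mi/ — σ1 onset /m/, coda /∅/ ok → permitted
/pos.lwtes/ — violates constraint 3: syllable 2 onset /lwt/ has 3 consonants (> 2) → not permitted
/dri/ — σ1 onset /dr/ (2C), coda /∅/ ok → permitted

/pos.lwtes/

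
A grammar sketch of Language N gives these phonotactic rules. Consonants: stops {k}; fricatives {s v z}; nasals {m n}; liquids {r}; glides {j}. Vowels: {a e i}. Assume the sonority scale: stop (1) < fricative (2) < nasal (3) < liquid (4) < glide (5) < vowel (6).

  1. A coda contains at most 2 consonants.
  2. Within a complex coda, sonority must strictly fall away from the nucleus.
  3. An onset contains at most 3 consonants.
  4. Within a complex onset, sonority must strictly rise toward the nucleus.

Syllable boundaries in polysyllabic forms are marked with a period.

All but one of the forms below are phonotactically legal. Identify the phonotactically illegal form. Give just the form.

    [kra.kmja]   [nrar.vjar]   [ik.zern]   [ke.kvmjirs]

[ke.kvmjirs]

[kra.kmja] — σ1 onset /kr/ (1→4 rises), coda /∅/ ok; σ2 onset /kmj/ (1→3→5 rises), coda /∅/ ok → phonotactically legal
[nrar.vjar] — σ1 onset /nr/ (3→4 rises), coda /r/ ok; σ2 onset /vj/ (2→5 rises), coda /r/ ok → phonotactically legal
[ik.zern] — σ1 onset /∅/, coda /k/ ok; σ2 onset /z/, coda /rn/ (4→3 falls) ok → phonotactically legal
[ke.kvmjirs] — violates constraint 3: syllable 2 onset /kvmj/ has 4 consonants (> 3) → phonotactically illegal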